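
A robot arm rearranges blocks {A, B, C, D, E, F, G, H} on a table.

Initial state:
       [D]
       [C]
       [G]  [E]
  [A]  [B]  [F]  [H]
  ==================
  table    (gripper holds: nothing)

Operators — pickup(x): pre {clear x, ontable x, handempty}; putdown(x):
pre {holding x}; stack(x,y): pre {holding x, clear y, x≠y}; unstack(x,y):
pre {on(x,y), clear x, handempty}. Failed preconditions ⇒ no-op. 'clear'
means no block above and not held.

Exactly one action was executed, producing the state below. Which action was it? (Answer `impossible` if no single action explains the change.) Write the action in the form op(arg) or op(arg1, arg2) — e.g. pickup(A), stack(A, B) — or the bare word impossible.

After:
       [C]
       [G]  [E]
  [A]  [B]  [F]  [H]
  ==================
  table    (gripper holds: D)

unstack(D, C)

target: towers=[A; B/G/C; F/E; H] holding=D
         pickup(A) → towers=[B/G/C/D; F/E; H] holding=A
     unstack(E, F) → towers=[A; B/G/C/D; F; H] holding=E
         pickup(H) → towers=[A; B/G/C/D; F/E] holding=H
     unstack(D, C) → towers=[A; B/G/C; F/E; H] holding=D  ← match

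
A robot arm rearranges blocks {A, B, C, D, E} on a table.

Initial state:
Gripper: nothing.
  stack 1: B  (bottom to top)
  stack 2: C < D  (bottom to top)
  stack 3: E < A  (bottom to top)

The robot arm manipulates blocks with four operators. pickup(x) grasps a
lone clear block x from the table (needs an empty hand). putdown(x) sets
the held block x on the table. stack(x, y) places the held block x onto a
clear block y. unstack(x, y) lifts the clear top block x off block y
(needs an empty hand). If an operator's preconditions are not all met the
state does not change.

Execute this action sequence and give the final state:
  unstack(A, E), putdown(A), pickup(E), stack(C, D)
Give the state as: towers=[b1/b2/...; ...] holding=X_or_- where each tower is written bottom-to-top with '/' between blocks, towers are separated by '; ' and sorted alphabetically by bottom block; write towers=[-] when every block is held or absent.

step 1 (unstack(A, E)): towers=[B; C/D; E] holding=A
step 2 (putdown(A)): towers=[A; B; C/D; E] holding=-
step 3 (pickup(E)): towers=[A; B; C/D] holding=E
step 4 (stack(C, D)) [no-op]: towers=[A; B; C/D] holding=E

towers=[A; B; C/D] holding=E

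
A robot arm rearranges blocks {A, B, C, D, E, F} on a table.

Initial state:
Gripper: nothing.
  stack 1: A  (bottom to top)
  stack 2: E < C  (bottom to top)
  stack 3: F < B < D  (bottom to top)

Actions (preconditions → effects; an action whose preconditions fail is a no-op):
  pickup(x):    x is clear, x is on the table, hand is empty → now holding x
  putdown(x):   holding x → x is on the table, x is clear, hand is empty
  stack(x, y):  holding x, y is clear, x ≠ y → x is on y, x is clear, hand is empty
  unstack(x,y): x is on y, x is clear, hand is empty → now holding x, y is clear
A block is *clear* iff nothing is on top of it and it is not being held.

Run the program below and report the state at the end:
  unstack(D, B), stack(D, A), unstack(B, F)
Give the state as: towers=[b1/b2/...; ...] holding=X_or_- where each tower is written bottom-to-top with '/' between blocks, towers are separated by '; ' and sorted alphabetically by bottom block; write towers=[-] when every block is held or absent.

step 1 (unstack(D, B)): towers=[A; E/C; F/B] holding=D
step 2 (stack(D, A)): towers=[A/D; E/C; F/B] holding=-
step 3 (unstack(B, F)): towers=[A/D; E/C; F] holding=B

towers=[A/D; E/C; F] holding=B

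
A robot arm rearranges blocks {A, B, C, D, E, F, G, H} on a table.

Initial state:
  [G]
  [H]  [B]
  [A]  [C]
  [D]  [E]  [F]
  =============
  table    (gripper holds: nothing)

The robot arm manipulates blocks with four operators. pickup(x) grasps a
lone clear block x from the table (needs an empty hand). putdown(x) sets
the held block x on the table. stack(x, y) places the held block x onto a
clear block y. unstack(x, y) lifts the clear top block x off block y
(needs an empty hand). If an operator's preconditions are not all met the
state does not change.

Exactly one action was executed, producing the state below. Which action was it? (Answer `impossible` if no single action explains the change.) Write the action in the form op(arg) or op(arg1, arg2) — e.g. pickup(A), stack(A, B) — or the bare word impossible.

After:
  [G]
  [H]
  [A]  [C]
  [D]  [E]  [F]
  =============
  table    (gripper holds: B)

unstack(B, C)

target: towers=[D/A/H/G; E/C; F] holding=B
     unstack(G, H) → towers=[D/A/H; E/C/B; F] holding=G
     unstack(B, C) → towers=[D/A/H/G; E/C; F] holding=B  ← match
         pickup(F) → towers=[D/A/H/G; E/C/B] holding=F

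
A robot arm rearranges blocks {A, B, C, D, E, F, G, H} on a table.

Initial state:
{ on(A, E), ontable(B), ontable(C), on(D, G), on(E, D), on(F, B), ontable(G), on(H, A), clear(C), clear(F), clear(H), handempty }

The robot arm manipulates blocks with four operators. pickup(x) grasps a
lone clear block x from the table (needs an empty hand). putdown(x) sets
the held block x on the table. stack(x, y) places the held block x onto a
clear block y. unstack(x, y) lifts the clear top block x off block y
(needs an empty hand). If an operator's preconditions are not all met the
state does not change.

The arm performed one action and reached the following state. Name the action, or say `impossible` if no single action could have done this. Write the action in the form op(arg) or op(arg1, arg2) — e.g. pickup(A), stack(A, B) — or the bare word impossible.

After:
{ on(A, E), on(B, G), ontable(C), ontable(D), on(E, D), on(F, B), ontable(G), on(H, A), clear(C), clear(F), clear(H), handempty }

target: towers=[C; D/E/A/H; G/B/F] holding=-
     unstack(H, A) → towers=[B/F; C; G/D/E/A] holding=H
     unstack(F, B) → towers=[B; C; G/D/E/A/H] holding=F
         pickup(C) → towers=[B/F; G/D/E/A/H] holding=C
none of the 3 applicable actions match → impossible

impossible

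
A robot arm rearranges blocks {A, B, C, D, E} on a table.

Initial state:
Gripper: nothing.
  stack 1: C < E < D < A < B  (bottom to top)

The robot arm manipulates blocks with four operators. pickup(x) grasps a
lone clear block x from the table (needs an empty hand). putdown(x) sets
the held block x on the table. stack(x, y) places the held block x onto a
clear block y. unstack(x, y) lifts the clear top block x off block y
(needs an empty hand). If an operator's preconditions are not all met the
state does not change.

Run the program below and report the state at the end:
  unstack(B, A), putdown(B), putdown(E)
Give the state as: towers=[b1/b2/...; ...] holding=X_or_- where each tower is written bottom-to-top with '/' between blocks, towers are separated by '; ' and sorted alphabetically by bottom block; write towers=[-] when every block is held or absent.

towers=[B; C/E/D/A] holding=-

step 1 (unstack(B, A)): towers=[C/E/D/A] holding=B
step 2 (putdown(B)): towers=[B; C/E/D/A] holding=-
step 3 (putdown(E)) [no-op]: towers=[B; C/E/D/A] holding=-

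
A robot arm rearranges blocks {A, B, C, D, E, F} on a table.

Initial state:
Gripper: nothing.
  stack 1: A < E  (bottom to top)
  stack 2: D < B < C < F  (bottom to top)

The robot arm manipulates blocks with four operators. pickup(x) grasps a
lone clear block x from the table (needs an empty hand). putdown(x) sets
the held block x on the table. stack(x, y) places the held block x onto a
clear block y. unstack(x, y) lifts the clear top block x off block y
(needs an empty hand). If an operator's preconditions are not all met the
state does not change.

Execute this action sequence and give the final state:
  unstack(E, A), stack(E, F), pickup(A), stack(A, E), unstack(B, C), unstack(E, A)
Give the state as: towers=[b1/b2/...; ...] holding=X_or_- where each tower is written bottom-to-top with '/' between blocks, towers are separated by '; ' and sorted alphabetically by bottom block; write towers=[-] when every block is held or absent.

towers=[D/B/C/F/E/A] holding=-

step 1 (unstack(E, A)): towers=[A; D/B/C/F] holding=E
step 2 (stack(E, F)): towers=[A; D/B/C/F/E] holding=-
step 3 (pickup(A)): towers=[D/B/C/F/E] holding=A
step 4 (stack(A, E)): towers=[D/B/C/F/E/A] holding=-
step 5 (unstack(B, C)) [no-op]: towers=[D/B/C/F/E/A] holding=-
step 6 (unstack(E, A)) [no-op]: towers=[D/B/C/F/E/A] holding=-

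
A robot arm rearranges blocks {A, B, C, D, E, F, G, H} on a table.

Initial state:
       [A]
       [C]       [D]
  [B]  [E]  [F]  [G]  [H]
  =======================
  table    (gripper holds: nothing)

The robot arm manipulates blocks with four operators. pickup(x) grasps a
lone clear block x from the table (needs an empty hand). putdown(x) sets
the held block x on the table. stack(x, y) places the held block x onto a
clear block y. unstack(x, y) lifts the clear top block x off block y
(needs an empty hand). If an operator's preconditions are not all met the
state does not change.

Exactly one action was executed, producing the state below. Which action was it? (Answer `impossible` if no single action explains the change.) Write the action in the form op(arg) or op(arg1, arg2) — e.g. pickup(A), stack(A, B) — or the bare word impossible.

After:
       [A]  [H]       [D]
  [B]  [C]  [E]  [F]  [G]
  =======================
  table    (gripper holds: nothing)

impossible

target: towers=[B; C/A; E/H; F; G/D] holding=-
     unstack(A, C) → towers=[B; E/C; F; G/D; H] holding=A
         pickup(H) → towers=[B; E/C/A; F; G/D] holding=H
         pickup(B) → towers=[E/C/A; F; G/D; H] holding=B
         pickup(F) → towers=[B; E/C/A; G/D; H] holding=F
     unstack(D, G) → towers=[B; E/C/A; F; G; H] holding=D
none of the 5 applicable actions match → impossible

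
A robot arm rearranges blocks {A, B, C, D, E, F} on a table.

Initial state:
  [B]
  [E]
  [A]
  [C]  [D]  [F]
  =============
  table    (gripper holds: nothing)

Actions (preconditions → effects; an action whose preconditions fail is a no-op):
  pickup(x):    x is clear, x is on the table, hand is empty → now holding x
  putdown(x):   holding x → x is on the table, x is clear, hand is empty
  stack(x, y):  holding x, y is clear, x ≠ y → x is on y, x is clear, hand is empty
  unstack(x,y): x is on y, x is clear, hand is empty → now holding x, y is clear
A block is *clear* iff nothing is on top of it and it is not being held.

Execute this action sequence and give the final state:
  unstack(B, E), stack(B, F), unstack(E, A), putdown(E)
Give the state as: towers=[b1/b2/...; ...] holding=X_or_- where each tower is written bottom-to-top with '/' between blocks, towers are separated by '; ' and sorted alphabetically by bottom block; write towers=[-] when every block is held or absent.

towers=[C/A; D; E; F/B] holding=-

step 1 (unstack(B, E)): towers=[C/A/E; D; F] holding=B
step 2 (stack(B, F)): towers=[C/A/E; D; F/B] holding=-
step 3 (unstack(E, A)): towers=[C/A; D; F/B] holding=E
step 4 (putdown(E)): towers=[C/A; D; E; F/B] holding=-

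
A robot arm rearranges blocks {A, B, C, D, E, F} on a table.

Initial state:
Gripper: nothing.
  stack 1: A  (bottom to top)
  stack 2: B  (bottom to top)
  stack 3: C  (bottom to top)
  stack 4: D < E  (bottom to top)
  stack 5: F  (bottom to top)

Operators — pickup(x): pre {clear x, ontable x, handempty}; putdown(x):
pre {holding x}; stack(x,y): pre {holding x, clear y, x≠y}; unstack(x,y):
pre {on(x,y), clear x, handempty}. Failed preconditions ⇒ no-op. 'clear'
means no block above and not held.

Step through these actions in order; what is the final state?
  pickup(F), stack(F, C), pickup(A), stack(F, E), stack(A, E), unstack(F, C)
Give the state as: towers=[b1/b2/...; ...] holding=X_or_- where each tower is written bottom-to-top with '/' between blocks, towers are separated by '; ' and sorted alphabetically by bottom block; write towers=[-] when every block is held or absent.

step 1 (pickup(F)): towers=[A; B; C; D/E] holding=F
step 2 (stack(F, C)): towers=[A; B; C/F; D/E] holding=-
step 3 (pickup(A)): towers=[B; C/F; D/E] holding=A
step 4 (stack(F, E)) [no-op]: towers=[B; C/F; D/E] holding=A
step 5 (stack(A, E)): towers=[B; C/F; D/E/A] holding=-
step 6 (unstack(F, C)): towers=[B; C; D/E/A] holding=F

towers=[B; C; D/E/A] holding=F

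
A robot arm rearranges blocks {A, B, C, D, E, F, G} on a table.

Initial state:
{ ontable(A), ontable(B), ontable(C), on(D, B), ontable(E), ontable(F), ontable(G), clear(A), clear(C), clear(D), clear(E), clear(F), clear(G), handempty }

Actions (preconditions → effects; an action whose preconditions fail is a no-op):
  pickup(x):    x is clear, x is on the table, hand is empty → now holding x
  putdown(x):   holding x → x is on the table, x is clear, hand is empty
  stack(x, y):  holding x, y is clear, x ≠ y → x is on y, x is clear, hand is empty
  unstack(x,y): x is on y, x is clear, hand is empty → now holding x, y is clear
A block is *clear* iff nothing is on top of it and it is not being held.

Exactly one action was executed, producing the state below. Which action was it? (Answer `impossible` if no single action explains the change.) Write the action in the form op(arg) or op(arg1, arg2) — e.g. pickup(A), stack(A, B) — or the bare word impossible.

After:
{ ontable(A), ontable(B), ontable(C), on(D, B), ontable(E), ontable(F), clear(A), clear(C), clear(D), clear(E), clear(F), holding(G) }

pickup(G)

target: towers=[A; B/D; C; E; F] holding=G
         pickup(F) → towers=[A; B/D; C; E; G] holding=F
         pickup(G) → towers=[A; B/D; C; E; F] holding=G  ← match
     unstack(D, B) → towers=[A; B; C; E; F; G] holding=D
         pickup(A) → towers=[B/D; C; E; F; G] holding=A
         pickup(E) → towers=[A; B/D; C; F; G] holding=E
         pickup(C) → towers=[A; B/D; E; F; G] holding=C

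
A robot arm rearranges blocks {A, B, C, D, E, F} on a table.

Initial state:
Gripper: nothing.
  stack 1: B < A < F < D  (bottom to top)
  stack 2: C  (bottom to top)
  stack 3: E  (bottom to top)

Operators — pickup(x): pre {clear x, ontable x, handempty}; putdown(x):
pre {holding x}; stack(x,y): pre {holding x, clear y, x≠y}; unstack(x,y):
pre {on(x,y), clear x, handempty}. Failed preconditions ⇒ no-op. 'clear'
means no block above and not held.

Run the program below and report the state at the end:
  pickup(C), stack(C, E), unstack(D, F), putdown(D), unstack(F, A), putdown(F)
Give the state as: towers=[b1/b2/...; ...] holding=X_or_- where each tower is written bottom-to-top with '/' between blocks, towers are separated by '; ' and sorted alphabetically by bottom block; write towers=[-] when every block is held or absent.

towers=[B/A; D; E/C; F] holding=-

step 1 (pickup(C)): towers=[B/A/F/D; E] holding=C
step 2 (stack(C, E)): towers=[B/A/F/D; E/C] holding=-
step 3 (unstack(D, F)): towers=[B/A/F; E/C] holding=D
step 4 (putdown(D)): towers=[B/A/F; D; E/C] holding=-
step 5 (unstack(F, A)): towers=[B/A; D; E/C] holding=F
step 6 (putdown(F)): towers=[B/A; D; E/C; F] holding=-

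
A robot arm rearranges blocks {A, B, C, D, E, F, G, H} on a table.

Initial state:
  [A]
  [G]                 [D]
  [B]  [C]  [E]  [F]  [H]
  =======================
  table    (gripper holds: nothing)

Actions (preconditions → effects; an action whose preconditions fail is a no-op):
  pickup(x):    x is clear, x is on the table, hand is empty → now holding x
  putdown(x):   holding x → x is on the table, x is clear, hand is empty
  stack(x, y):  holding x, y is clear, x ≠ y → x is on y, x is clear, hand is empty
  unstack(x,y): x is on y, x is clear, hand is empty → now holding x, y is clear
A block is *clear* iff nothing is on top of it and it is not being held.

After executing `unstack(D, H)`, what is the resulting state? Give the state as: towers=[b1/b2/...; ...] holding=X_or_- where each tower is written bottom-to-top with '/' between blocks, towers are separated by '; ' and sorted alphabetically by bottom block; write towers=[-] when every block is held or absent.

before: towers=[B/G/A; C; E; F; H/D] holding=-
pre[unstack(D, H)]: on(D,H) ✓, clear(D) ✓, handempty ✓
all met → apply unstack(D, H)
after:  towers=[B/G/A; C; E; F; H] holding=D

towers=[B/G/A; C; E; F; H] holding=D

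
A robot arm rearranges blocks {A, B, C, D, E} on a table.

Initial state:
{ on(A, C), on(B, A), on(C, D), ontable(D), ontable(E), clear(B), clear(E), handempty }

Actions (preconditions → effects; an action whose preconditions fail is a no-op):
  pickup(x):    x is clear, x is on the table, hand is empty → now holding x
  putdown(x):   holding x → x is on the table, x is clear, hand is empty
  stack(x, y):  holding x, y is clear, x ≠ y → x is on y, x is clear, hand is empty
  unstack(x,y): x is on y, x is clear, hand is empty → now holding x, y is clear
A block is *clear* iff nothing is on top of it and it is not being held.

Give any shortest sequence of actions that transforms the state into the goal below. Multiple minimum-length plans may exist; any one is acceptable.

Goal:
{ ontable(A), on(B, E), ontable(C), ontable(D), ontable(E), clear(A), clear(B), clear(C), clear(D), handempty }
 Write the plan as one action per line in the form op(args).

step 1 (unstack(B, A)): towers=[D/C/A; E] holding=B
step 2 (stack(B, E)): towers=[D/C/A; E/B] holding=-
step 3 (unstack(A, C)): towers=[D/C; E/B] holding=A
step 4 (putdown(A)): towers=[A; D/C; E/B] holding=-
step 5 (unstack(C, D)): towers=[A; D; E/B] holding=C
step 6 (putdown(C)): towers=[A; C; D; E/B] holding=-
goal check: towers=[A; C; D; E/B] holding=- — reached (length 6, optimal by BFS)

unstack(B, A)
stack(B, E)
unstack(A, C)
putdown(A)
unstack(C, D)
putdown(C)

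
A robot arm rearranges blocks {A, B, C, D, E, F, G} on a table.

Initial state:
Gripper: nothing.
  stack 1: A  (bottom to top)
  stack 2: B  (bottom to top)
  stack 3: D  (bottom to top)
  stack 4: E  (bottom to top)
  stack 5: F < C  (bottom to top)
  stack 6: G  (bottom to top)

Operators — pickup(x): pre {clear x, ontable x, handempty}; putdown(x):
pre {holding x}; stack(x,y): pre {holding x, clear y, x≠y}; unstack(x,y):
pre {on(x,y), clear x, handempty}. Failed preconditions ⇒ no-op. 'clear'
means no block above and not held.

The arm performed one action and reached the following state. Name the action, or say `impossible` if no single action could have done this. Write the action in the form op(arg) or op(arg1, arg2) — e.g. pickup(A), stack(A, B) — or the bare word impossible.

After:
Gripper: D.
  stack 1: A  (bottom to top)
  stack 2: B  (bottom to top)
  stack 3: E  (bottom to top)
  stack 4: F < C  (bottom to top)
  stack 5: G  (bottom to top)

target: towers=[A; B; E; F/C; G] holding=D
         pickup(B) → towers=[A; D; E; F/C; G] holding=B
         pickup(G) → towers=[A; B; D; E; F/C] holding=G
         pickup(D) → towers=[A; B; E; F/C; G] holding=D  ← match
         pickup(A) → towers=[B; D; E; F/C; G] holding=A
         pickup(E) → towers=[A; B; D; F/C; G] holding=E
     unstack(C, F) → towers=[A; B; D; E; F; G] holding=C

pickup(D)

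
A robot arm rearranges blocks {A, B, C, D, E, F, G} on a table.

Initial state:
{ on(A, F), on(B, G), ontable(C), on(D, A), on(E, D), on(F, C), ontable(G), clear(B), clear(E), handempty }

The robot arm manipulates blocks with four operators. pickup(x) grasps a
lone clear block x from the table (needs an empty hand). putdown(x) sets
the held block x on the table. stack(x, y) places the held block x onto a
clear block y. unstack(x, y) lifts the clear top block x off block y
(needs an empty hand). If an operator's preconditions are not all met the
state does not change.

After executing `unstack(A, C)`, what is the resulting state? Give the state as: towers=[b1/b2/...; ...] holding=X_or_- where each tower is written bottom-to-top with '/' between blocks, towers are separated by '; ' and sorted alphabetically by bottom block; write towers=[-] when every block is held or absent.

towers=[C/F/A/D/E; G/B] holding=-

before: towers=[C/F/A/D/E; G/B] holding=-
pre[unstack(A, C)]: on(A,C) no, clear(A) no, handempty yes
on(A,C), clear(A) unmet → unstack(A, C) is a no-op
after:  towers=[C/F/A/D/E; G/B] holding=-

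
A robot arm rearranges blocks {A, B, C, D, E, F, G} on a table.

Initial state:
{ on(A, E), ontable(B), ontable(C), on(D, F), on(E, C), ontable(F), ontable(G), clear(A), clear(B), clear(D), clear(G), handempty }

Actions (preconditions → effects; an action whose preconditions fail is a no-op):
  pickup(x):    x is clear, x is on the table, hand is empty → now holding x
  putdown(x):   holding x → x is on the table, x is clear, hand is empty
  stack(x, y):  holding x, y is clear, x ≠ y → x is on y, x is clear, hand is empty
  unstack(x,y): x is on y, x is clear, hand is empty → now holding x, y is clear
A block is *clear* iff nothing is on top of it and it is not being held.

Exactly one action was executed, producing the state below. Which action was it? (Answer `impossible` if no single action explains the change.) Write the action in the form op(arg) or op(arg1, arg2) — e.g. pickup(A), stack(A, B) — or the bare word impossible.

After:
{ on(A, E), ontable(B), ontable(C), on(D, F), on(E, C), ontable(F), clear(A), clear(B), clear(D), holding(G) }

pickup(G)

target: towers=[B; C/E/A; F/D] holding=G
         pickup(B) → towers=[C/E/A; F/D; G] holding=B
         pickup(G) → towers=[B; C/E/A; F/D] holding=G  ← match
     unstack(D, F) → towers=[B; C/E/A; F; G] holding=D
     unstack(A, E) → towers=[B; C/E; F/D; G] holding=A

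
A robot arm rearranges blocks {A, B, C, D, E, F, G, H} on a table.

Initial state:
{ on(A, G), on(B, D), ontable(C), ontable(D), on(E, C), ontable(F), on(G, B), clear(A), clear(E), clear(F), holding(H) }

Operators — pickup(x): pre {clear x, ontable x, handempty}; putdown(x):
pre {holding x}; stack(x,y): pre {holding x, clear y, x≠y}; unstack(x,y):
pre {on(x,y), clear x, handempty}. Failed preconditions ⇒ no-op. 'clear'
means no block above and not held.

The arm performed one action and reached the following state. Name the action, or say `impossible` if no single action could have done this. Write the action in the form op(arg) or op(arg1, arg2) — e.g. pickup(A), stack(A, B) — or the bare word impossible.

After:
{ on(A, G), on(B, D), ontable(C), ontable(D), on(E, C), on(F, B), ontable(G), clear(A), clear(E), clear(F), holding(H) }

target: towers=[C/E; D/B/F; G/A] holding=H
        putdown(H) → towers=[C/E; D/B/G/A; F; H] holding=-
       stack(H, A) → towers=[C/E; D/B/G/A/H; F] holding=-
       stack(H, E) → towers=[C/E/H; D/B/G/A; F] holding=-
       stack(H, F) → towers=[C/E; D/B/G/A; F/H] holding=-
none of the 4 applicable actions match → impossible

impossible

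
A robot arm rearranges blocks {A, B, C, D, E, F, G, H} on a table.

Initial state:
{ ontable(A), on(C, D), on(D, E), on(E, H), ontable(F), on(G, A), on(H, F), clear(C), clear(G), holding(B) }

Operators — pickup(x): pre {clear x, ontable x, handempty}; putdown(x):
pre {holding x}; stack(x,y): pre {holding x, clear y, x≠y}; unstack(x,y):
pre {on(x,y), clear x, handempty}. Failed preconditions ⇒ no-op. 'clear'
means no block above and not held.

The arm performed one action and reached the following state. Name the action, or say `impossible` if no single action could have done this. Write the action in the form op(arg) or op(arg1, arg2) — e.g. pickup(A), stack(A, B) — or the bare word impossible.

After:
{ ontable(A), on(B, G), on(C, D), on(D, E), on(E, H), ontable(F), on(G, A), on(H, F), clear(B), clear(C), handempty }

stack(B, G)

target: towers=[A/G/B; F/H/E/D/C] holding=-
        putdown(B) → towers=[A/G; B; F/H/E/D/C] holding=-
       stack(B, G) → towers=[A/G/B; F/H/E/D/C] holding=-  ← match
       stack(B, C) → towers=[A/G; F/H/E/D/C/B] holding=-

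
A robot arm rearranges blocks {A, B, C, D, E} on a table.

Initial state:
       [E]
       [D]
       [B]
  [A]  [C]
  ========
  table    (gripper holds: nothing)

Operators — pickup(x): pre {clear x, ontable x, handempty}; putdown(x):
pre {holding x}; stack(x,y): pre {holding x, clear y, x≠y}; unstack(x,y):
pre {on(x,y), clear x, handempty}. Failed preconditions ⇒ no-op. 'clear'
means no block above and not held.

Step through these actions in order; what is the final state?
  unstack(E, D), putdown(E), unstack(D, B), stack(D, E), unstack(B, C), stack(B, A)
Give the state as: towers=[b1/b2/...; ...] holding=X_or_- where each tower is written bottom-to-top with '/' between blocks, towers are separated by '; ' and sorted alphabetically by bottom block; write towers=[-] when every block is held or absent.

step 1 (unstack(E, D)): towers=[A; C/B/D] holding=E
step 2 (putdown(E)): towers=[A; C/B/D; E] holding=-
step 3 (unstack(D, B)): towers=[A; C/B; E] holding=D
step 4 (stack(D, E)): towers=[A; C/B; E/D] holding=-
step 5 (unstack(B, C)): towers=[A; C; E/D] holding=B
step 6 (stack(B, A)): towers=[A/B; C; E/D] holding=-

towers=[A/B; C; E/D] holding=-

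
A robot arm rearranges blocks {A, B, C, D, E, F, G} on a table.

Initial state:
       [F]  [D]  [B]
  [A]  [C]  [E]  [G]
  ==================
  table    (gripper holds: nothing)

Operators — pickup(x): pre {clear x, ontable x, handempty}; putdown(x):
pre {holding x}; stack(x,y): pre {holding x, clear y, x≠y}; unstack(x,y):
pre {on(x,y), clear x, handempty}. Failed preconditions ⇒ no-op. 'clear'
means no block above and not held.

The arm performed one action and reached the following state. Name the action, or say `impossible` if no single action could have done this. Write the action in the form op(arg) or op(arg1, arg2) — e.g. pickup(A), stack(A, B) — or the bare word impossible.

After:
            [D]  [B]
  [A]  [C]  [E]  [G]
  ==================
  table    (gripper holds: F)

target: towers=[A; C; E/D; G/B] holding=F
     unstack(B, G) → towers=[A; C/F; E/D; G] holding=B
     unstack(F, C) → towers=[A; C; E/D; G/B] holding=F  ← match
     unstack(D, E) → towers=[A; C/F; E; G/B] holding=D
         pickup(A) → towers=[C/F; E/D; G/B] holding=A

unstack(F, C)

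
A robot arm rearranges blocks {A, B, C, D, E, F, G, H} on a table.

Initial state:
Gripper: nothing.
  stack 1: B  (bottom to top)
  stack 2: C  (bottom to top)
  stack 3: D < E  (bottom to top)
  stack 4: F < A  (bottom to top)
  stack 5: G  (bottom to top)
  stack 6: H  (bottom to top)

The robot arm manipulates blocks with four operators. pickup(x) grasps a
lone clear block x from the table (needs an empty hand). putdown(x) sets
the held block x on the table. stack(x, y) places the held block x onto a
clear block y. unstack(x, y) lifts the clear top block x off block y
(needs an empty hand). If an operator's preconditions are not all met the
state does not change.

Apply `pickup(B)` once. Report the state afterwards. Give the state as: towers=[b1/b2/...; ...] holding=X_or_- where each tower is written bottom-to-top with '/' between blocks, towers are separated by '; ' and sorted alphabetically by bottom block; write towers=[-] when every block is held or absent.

before: towers=[B; C; D/E; F/A; G; H] holding=-
pre[pickup(B)]: clear(B) yes, ontable(B) yes, handempty yes
all met → apply pickup(B)
after:  towers=[C; D/E; F/A; G; H] holding=B

towers=[C; D/E; F/A; G; H] holding=B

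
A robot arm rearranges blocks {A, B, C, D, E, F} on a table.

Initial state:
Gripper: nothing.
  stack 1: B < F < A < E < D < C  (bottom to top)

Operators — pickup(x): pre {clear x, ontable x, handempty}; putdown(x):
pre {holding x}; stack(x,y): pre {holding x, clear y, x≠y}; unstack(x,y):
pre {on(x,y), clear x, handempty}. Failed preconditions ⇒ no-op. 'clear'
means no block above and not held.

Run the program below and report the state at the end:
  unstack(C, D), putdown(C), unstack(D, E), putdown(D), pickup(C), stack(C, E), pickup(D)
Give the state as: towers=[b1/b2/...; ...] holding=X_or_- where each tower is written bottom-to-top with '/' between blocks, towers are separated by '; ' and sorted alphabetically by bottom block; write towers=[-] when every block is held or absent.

towers=[B/F/A/E/C] holding=D

step 1 (unstack(C, D)): towers=[B/F/A/E/D] holding=C
step 2 (putdown(C)): towers=[B/F/A/E/D; C] holding=-
step 3 (unstack(D, E)): towers=[B/F/A/E; C] holding=D
step 4 (putdown(D)): towers=[B/F/A/E; C; D] holding=-
step 5 (pickup(C)): towers=[B/F/A/E; D] holding=C
step 6 (stack(C, E)): towers=[B/F/A/E/C; D] holding=-
step 7 (pickup(D)): towers=[B/F/A/E/C] holding=D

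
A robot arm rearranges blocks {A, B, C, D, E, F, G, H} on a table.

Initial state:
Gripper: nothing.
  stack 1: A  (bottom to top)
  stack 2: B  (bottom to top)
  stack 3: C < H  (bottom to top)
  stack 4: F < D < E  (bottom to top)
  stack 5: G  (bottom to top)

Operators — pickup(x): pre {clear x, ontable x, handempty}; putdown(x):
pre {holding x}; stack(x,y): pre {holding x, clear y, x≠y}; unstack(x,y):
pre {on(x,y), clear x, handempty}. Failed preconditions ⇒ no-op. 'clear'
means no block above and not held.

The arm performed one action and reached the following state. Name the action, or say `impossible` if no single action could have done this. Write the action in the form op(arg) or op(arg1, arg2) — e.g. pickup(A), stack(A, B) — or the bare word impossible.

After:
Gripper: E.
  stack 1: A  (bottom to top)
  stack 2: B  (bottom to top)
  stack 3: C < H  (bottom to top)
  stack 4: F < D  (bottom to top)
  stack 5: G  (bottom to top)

unstack(E, D)

target: towers=[A; B; C/H; F/D; G] holding=E
         pickup(G) → towers=[A; B; C/H; F/D/E] holding=G
         pickup(A) → towers=[B; C/H; F/D/E; G] holding=A
     unstack(E, D) → towers=[A; B; C/H; F/D; G] holding=E  ← match
     unstack(H, C) → towers=[A; B; C; F/D/E; G] holding=H
         pickup(B) → towers=[A; C/H; F/D/E; G] holding=B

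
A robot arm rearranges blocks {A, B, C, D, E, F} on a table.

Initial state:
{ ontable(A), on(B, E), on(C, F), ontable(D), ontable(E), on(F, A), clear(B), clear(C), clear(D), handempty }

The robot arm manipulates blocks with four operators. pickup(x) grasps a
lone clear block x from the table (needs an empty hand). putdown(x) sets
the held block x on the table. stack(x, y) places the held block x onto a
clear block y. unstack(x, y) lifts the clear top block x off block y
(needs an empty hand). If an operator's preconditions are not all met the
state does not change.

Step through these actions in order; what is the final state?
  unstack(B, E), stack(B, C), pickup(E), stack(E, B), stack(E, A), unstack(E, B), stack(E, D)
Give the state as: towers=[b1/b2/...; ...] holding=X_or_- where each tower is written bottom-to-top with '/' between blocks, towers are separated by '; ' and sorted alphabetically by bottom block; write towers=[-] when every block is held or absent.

towers=[A/F/C/B; D/E] holding=-

step 1 (unstack(B, E)): towers=[A/F/C; D; E] holding=B
step 2 (stack(B, C)): towers=[A/F/C/B; D; E] holding=-
step 3 (pickup(E)): towers=[A/F/C/B; D] holding=E
step 4 (stack(E, B)): towers=[A/F/C/B/E; D] holding=-
step 5 (stack(E, A)) [no-op]: towers=[A/F/C/B/E; D] holding=-
step 6 (unstack(E, B)): towers=[A/F/C/B; D] holding=E
step 7 (stack(E, D)): towers=[A/F/C/B; D/E] holding=-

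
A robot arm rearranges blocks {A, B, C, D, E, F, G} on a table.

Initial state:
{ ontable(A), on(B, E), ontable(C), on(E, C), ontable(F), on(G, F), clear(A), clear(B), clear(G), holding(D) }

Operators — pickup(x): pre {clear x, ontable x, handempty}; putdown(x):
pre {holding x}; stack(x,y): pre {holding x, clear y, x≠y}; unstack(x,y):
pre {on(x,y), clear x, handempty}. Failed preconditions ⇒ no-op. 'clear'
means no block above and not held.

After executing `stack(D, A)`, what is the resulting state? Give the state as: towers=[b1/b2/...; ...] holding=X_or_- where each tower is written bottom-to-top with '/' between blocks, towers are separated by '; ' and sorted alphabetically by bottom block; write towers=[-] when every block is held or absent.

towers=[A/D; C/E/B; F/G] holding=-

before: towers=[A; C/E/B; F/G] holding=D
pre[stack(D, A)]: holding(D) yes, clear(A) yes, D≠A yes
all met → apply stack(D, A)
after:  towers=[A/D; C/E/B; F/G] holding=-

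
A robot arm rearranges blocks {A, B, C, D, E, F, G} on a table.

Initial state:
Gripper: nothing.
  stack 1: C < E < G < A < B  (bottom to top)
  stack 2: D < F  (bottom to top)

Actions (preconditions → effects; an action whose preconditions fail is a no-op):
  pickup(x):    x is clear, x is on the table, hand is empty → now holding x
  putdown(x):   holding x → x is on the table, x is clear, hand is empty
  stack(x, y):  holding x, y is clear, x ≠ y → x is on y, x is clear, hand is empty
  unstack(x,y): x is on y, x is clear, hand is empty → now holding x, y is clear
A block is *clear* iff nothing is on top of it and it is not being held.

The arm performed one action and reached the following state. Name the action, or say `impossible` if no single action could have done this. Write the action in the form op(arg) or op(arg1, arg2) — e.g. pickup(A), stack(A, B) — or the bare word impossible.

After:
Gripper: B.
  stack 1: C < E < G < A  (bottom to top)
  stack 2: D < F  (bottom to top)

target: towers=[C/E/G/A; D/F] holding=B
     unstack(B, A) → towers=[C/E/G/A; D/F] holding=B  ← match
     unstack(F, D) → towers=[C/E/G/A/B; D] holding=F

unstack(B, A)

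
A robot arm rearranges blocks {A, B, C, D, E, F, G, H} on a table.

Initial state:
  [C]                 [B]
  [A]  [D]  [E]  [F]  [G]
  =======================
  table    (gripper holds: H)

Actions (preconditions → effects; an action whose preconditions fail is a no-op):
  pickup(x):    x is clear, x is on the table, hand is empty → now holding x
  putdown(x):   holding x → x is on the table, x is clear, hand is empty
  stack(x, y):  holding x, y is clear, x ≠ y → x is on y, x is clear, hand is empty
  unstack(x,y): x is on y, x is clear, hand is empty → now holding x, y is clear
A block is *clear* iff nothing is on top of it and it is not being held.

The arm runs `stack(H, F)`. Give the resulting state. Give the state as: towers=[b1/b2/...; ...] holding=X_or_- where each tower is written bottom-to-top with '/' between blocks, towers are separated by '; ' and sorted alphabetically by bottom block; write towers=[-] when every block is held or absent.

towers=[A/C; D; E; F/H; G/B] holding=-

before: towers=[A/C; D; E; F; G/B] holding=H
pre[stack(H, F)]: holding(H) yes, clear(F) yes, H≠F yes
all met → apply stack(H, F)
after:  towers=[A/C; D; E; F/H; G/B] holding=-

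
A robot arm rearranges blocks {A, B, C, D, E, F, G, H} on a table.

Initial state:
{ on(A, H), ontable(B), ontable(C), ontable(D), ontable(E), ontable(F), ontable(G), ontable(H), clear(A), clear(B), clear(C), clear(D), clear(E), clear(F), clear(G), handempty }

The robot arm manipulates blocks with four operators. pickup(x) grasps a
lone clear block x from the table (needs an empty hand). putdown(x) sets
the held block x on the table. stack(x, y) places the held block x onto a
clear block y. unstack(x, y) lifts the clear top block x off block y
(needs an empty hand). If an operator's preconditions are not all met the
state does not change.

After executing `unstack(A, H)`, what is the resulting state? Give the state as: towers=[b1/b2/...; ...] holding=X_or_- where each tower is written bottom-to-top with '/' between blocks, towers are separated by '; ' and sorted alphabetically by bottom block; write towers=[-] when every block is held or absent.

towers=[B; C; D; E; F; G; H] holding=A

before: towers=[B; C; D; E; F; G; H/A] holding=-
pre[unstack(A, H)]: on(A,H) yes, clear(A) yes, handempty yes
all met → apply unstack(A, H)
after:  towers=[B; C; D; E; F; G; H] holding=A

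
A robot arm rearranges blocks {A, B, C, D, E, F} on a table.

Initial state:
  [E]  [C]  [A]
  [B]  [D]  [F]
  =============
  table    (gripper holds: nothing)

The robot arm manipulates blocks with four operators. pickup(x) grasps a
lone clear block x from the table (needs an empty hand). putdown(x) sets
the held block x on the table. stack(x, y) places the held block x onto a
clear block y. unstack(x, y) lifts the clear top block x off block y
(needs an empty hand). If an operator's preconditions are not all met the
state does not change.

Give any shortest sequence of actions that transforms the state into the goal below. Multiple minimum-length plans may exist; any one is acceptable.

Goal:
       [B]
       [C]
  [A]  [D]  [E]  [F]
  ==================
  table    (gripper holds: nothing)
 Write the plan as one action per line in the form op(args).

step 1 (unstack(A, F)): towers=[B/E; D/C; F] holding=A
step 2 (putdown(A)): towers=[A; B/E; D/C; F] holding=-
step 3 (unstack(E, B)): towers=[A; B; D/C; F] holding=E
step 4 (putdown(E)): towers=[A; B; D/C; E; F] holding=-
step 5 (pickup(B)): towers=[A; D/C; E; F] holding=B
step 6 (stack(B, C)): towers=[A; D/C/B; E; F] holding=-
goal check: towers=[A; D/C/B; E; F] holding=- — reached (length 6, optimal by BFS)

unstack(A, F)
putdown(A)
unstack(E, B)
putdown(E)
pickup(B)
stack(B, C)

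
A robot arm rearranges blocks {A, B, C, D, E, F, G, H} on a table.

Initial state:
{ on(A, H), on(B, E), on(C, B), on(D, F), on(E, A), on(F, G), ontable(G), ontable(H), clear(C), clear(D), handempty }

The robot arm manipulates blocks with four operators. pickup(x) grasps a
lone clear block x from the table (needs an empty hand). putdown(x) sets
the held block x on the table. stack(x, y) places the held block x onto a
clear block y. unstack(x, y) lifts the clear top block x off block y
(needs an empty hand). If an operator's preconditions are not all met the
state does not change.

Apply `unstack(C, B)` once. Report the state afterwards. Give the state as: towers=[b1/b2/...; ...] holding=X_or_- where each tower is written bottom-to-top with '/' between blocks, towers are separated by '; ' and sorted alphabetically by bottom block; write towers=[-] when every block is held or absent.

before: towers=[G/F/D; H/A/E/B/C] holding=-
pre[unstack(C, B)]: on(C,B) ✓, clear(C) ✓, handempty ✓
all met → apply unstack(C, B)
after:  towers=[G/F/D; H/A/E/B] holding=C

towers=[G/F/D; H/A/E/B] holding=C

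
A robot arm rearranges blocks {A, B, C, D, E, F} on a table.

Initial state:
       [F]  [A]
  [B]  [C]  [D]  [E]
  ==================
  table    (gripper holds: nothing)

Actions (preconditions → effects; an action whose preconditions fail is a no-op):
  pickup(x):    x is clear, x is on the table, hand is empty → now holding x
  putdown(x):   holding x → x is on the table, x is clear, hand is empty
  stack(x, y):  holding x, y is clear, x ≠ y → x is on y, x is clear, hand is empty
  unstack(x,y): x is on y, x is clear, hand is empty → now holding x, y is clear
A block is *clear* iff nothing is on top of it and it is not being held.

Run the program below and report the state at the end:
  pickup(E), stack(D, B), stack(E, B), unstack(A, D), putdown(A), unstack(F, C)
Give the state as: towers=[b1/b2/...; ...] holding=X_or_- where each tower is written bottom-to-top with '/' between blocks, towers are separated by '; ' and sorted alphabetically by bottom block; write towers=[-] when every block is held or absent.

step 1 (pickup(E)): towers=[B; C/F; D/A] holding=E
step 2 (stack(D, B)) [no-op]: towers=[B; C/F; D/A] holding=E
step 3 (stack(E, B)): towers=[B/E; C/F; D/A] holding=-
step 4 (unstack(A, D)): towers=[B/E; C/F; D] holding=A
step 5 (putdown(A)): towers=[A; B/E; C/F; D] holding=-
step 6 (unstack(F, C)): towers=[A; B/E; C; D] holding=F

towers=[A; B/E; C; D] holding=F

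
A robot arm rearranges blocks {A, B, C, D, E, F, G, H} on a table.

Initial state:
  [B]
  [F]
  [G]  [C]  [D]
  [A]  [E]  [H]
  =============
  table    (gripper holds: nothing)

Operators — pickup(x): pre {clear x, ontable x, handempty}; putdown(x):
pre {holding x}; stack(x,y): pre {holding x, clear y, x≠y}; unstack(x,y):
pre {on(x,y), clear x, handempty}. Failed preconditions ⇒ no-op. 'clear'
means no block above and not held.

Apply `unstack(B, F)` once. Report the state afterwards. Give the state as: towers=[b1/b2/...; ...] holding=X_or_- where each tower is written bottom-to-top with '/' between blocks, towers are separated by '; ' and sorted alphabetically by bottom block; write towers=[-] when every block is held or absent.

before: towers=[A/G/F/B; E/C; H/D] holding=-
pre[unstack(B, F)]: on(B,F) ✓, clear(B) ✓, handempty ✓
all met → apply unstack(B, F)
after:  towers=[A/G/F; E/C; H/D] holding=B

towers=[A/G/F; E/C; H/D] holding=B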